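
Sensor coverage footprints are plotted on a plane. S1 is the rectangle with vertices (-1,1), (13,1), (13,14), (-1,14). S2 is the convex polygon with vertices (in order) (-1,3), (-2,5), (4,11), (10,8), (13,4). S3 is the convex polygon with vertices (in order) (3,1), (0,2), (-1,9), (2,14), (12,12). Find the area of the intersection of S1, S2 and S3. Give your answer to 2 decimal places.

The intersection is the polygon with vertices (4,11), (9.097,8.452), (4.986,3.428), (-0.151,3.061), (-0.625,6.375).
By the shoelace formula its area is 46.43.

46.43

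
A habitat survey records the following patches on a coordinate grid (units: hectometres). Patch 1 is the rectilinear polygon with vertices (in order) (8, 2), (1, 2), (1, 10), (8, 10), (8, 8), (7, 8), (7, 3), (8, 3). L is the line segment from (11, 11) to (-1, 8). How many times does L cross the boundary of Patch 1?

The segment meets the boundary at (1,8.5), (7,10).

2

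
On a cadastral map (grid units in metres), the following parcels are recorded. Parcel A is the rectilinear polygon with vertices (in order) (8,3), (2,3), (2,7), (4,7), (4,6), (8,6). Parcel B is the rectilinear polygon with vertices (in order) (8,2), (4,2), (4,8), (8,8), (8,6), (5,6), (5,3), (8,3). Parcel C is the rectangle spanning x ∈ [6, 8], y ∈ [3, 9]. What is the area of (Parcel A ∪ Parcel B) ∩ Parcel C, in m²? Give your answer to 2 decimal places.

The region (Parcel A ∪ Parcel B) ∩ Parcel C is the polygon with vertices (8,8), (8,6), (8,3), (6,3), (6,8).
By the shoelace formula its area is 10.00.

10.00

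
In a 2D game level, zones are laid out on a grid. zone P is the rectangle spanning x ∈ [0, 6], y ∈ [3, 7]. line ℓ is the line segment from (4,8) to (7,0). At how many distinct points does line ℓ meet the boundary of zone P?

2

The segment meets the boundary at (5.875,3), (4.375,7).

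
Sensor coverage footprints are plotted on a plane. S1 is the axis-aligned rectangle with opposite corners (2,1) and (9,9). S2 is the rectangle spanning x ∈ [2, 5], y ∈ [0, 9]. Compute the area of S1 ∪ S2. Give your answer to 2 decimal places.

59.00

By inclusion–exclusion:
Individual areas: |S1| = 56, |S2| = 27.
|S1∩S2|: x∈[2,5], y∈[1,9] → 3·8 = 24.
|S1 ∪ S2| = 83 − 24 = 59.00.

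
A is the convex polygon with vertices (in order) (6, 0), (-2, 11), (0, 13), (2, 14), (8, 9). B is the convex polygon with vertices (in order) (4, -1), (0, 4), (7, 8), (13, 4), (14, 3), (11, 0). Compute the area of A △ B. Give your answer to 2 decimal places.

99.85

|A| = 67, |B| = 74.5, |A∩B| = 20.8254.
|A △ B| = |A| + |B| − 2·|A∩B| = 67 + 74.5 − 41.6508 = 99.85.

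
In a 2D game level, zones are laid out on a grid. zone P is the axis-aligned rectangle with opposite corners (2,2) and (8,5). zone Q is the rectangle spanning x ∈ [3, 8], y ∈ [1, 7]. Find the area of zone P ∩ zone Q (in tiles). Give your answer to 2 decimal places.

|zone P∩zone Q|: x∈[3,8], y∈[2,5] → 5·3 = 15.

15.00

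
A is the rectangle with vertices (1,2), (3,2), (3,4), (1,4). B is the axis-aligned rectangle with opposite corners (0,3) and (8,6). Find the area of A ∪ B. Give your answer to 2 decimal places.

26.00

By inclusion–exclusion:
Individual areas: |A| = 4, |B| = 24.
|A∩B|: x∈[1,3], y∈[3,4] → 2·1 = 2.
|A ∪ B| = 28 − 2 = 26.00.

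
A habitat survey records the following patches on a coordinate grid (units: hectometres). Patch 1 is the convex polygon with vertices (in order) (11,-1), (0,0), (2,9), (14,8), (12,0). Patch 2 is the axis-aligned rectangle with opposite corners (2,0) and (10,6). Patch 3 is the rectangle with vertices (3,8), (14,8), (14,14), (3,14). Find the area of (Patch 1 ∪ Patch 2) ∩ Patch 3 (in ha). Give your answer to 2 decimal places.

The region (Patch 1 ∪ Patch 2) ∩ Patch 3 is the polygon with vertices (14,8), (3,8), (3,8.917).
By the shoelace formula its area is 5.04.

5.04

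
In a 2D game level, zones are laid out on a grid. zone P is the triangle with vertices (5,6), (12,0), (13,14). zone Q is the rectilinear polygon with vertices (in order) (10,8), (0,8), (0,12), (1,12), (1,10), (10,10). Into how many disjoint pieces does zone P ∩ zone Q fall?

1

zone P ∩ zone Q is a single connected region.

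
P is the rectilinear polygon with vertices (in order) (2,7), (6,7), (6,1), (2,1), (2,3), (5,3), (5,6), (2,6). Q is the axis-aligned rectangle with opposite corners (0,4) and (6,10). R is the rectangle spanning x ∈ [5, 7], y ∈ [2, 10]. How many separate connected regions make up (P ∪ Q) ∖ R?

2

(P ∪ Q) ∖ R splits into 2 disjoint pieces (area 7, area 30).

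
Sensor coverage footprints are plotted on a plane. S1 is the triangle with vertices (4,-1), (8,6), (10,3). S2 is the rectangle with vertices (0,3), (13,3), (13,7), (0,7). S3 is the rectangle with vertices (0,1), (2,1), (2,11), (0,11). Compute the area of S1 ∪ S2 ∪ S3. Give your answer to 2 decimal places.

By inclusion–exclusion:
Individual areas: |S1| = 13, |S2| = 52, |S3| = 20.
|S1∩S2| = 5.5714.
|S1∩S3| = 0.
|S2∩S3|: x∈[0,2], y∈[3,7] → 2·4 = 8.
|S1∩S2∩S3| = 0.
|S1 ∪ S2 ∪ S3| = 85 − 13.5714 + 0 = 71.43.

71.43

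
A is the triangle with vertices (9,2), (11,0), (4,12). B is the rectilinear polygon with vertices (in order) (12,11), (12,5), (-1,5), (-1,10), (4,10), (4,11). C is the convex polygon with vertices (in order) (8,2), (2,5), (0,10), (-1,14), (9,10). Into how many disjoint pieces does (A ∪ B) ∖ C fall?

3

(A ∪ B) ∖ C splits into 3 disjoint pieces (area 2.4059, area 10, area 20.8125).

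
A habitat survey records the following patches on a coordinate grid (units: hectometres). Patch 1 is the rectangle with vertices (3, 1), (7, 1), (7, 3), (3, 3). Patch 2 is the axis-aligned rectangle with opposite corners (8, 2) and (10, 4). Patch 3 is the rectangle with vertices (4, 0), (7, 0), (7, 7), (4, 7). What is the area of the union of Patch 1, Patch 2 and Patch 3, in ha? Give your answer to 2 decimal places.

By inclusion–exclusion:
Individual areas: |Patch 1| = 8, |Patch 2| = 4, |Patch 3| = 21.
|Patch 1∩Patch 2| = 0 (no overlap).
|Patch 1∩Patch 3|: x∈[4,7], y∈[1,3] → 3·2 = 6.
|Patch 2∩Patch 3| = 0 (no overlap).
|Patch 1∩Patch 2∩Patch 3| = 0.
|Patch 1 ∪ Patch 2 ∪ Patch 3| = 33 − 6 + 0 = 27.00.

27.00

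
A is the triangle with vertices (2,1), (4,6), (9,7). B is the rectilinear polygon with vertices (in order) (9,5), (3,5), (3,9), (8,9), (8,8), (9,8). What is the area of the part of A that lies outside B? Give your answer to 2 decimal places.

6.13

|A| = 11.5, |A∩B| = 5.3667.
|A ∖ B| = |A| − |A∩B| = 11.5 − 5.3667 = 6.13.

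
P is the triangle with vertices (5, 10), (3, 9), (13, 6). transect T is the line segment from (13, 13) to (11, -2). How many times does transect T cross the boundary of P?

2

The segment meets the boundary at (12.103,6.269), (12.125,6.438).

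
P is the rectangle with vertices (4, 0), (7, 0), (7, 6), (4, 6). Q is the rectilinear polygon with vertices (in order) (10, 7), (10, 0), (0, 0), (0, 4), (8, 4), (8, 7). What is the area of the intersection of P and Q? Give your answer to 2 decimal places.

12.00

The intersection is the polygon with vertices (7,0), (4,0), (4,4), (7,4).
By the shoelace formula its area is 12.00.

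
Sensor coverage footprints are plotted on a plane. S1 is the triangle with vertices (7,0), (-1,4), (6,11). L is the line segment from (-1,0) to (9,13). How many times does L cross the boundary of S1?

2

The segment meets the boundary at (6.154,9.301), (1.222,2.889).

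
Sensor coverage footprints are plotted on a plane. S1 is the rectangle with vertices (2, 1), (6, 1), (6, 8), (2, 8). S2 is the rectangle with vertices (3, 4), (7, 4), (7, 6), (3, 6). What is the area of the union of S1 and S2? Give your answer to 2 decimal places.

30.00

By inclusion–exclusion:
Individual areas: |S1| = 28, |S2| = 8.
|S1∩S2|: x∈[3,6], y∈[4,6] → 3·2 = 6.
|S1 ∪ S2| = 36 − 6 = 30.00.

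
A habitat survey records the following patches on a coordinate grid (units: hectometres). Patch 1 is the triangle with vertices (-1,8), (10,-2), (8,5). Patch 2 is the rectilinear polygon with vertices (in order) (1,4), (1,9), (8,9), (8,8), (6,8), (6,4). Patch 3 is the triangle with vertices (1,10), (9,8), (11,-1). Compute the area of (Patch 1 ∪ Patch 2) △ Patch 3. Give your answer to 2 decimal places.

48.69

|Patch 1 ∪ Patch 2| = 45.6182.
|(Patch 1 ∪ Patch 2) ∩ Patch 3| = 15.465.
|(Patch 1 ∪ Patch 2) △ Patch 3| = 45.6182 + 34 − 30.9299 = 48.69.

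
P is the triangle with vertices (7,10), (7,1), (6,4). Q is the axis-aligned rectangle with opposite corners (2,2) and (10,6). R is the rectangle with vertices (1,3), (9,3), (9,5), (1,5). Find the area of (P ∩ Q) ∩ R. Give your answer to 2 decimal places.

The region (P ∩ Q) ∩ R is the polygon with vertices (6,4), (6.167,5), (7,5), (7,3), (6.333,3).
By the shoelace formula its area is 1.75.

1.75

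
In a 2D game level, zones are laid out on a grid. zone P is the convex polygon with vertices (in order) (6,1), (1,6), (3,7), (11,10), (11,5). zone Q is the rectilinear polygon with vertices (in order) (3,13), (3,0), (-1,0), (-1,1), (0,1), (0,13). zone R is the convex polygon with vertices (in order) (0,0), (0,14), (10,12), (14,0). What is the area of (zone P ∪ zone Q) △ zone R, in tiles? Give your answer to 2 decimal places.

70.80

|zone P ∪ zone Q| = 85.5.
|(zone P ∪ zone Q) ∩ zone R| = 84.3519.
|(zone P ∪ zone Q) △ zone R| = 85.5 + 154 − 168.7037 = 70.80.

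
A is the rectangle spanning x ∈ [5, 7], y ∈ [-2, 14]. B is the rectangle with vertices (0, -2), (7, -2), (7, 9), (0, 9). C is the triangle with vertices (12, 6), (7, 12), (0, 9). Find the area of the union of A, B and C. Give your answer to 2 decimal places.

104.23

By inclusion–exclusion:
Individual areas: |A| = 32, |B| = 77, |C| = 28.5.
|A∩B|: x∈[5,7], y∈[-2,9] → 2·11 = 22.
|A∩C| = 8.1429.
|B∩C| = 6.125.
|A∩B∩C| = 3.
|A ∪ B ∪ C| = 137.5 − 36.2679 + 3 = 104.23.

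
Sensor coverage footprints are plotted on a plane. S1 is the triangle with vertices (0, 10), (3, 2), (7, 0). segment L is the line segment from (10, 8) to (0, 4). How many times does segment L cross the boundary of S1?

2

The segment meets the boundary at (1.957,4.783), (3.281,5.312).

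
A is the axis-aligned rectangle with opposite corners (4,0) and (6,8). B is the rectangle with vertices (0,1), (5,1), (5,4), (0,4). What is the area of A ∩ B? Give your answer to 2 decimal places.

3.00

|A∩B|: x∈[4,5], y∈[1,4] → 1·3 = 3.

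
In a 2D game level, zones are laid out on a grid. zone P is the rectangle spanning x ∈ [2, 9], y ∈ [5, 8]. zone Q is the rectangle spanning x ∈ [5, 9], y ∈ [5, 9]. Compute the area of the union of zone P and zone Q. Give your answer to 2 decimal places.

By inclusion–exclusion:
Individual areas: |zone P| = 21, |zone Q| = 16.
|zone P∩zone Q|: x∈[5,9], y∈[5,8] → 4·3 = 12.
|zone P ∪ zone Q| = 37 − 12 = 25.00.

25.00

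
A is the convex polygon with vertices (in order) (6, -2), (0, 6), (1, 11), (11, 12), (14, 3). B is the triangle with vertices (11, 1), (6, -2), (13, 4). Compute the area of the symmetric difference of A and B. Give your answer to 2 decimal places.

126.14

|A| = 130, |B| = 4.5, |A∩B| = 4.1786.
|A △ B| = |A| + |B| − 2·|A∩B| = 130 + 4.5 − 8.3571 = 126.14.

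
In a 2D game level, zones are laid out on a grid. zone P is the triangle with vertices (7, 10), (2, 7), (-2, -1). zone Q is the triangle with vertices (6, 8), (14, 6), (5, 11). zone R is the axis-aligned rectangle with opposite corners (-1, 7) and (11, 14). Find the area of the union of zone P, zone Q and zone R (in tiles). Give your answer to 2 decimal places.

By inclusion–exclusion:
Individual areas: |zone P| = 14, |zone Q| = 11, |zone R| = 84.
|zone P∩zone Q| = 0.5098.
|zone P∩zone R| = 3.8182.
|zone Q∩zone R| = 9.5.
|zone P∩zone Q∩zone R| = 0.5098.
|zone P ∪ zone Q ∪ zone R| = 109 − 13.828 + 0.5098 = 95.68.

95.68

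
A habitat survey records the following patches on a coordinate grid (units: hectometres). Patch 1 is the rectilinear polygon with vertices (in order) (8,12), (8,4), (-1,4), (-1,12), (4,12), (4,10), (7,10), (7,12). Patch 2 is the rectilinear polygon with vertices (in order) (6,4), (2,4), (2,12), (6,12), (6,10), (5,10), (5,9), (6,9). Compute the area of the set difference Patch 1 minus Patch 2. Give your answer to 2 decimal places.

39.00

|Patch 1| = 66, |Patch 1∩Patch 2| = 27.
|Patch 1 ∖ Patch 2| = |Patch 1| − |Patch 1∩Patch 2| = 66 − 27 = 39.00.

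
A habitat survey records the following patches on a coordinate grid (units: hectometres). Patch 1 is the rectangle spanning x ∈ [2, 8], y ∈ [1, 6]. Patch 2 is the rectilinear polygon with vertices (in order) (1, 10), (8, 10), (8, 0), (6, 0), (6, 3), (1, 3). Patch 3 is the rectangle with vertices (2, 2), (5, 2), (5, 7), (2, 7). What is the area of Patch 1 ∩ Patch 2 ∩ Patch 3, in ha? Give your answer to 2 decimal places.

The intersection is the polygon with vertices (2,3), (2,6), (5,6), (5,3).
By the shoelace formula its area is 9.00.

9.00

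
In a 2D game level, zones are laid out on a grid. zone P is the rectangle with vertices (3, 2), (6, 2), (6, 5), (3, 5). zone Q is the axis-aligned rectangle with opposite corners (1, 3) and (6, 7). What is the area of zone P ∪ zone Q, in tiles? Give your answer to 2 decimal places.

By inclusion–exclusion:
Individual areas: |zone P| = 9, |zone Q| = 20.
|zone P∩zone Q|: x∈[3,6], y∈[3,5] → 3·2 = 6.
|zone P ∪ zone Q| = 29 − 6 = 23.00.

23.00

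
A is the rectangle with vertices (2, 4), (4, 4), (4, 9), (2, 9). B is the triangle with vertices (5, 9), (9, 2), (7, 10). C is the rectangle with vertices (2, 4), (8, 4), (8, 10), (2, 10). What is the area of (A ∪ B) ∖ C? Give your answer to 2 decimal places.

1.14

|A ∪ B| = 19.
|(A ∪ B) ∩ C| = 17.8571.
|(A ∪ B) ∖ C| = 19 − 17.8571 = 1.14.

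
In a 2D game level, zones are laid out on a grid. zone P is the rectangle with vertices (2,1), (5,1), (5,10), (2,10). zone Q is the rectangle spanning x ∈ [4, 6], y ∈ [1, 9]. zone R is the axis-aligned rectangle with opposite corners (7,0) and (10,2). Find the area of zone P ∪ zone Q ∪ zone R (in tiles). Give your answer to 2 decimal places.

41.00

By inclusion–exclusion:
Individual areas: |zone P| = 27, |zone Q| = 16, |zone R| = 6.
|zone P∩zone Q|: x∈[4,5], y∈[1,9] → 1·8 = 8.
|zone P∩zone R| = 0 (no overlap).
|zone Q∩zone R| = 0 (no overlap).
|zone P∩zone Q∩zone R| = 0.
|zone P ∪ zone Q ∪ zone R| = 49 − 8 + 0 = 41.00.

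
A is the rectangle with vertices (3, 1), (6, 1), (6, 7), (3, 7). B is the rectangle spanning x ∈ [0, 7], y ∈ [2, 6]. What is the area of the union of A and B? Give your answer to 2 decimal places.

By inclusion–exclusion:
Individual areas: |A| = 18, |B| = 28.
|A∩B|: x∈[3,6], y∈[2,6] → 3·4 = 12.
|A ∪ B| = 46 − 12 = 34.00.

34.00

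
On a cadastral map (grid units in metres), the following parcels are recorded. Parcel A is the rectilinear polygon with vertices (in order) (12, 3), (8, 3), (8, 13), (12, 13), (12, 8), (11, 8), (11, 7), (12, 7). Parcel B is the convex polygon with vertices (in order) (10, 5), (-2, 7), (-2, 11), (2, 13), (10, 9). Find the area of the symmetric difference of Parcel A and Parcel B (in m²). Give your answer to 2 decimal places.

85.67

|Parcel A| = 39, |Parcel B| = 64, |Parcel A∩Parcel B| = 8.6667.
|Parcel A △ Parcel B| = |Parcel A| + |Parcel B| − 2·|Parcel A∩Parcel B| = 39 + 64 − 17.3333 = 85.67.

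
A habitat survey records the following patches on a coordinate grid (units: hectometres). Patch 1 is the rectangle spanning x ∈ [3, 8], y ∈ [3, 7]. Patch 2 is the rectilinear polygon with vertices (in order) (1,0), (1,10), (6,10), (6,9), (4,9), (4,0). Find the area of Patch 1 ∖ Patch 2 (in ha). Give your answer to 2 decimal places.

16.00

|Patch 1| = 20, |Patch 1∩Patch 2| = 4.
|Patch 1 ∖ Patch 2| = |Patch 1| − |Patch 1∩Patch 2| = 20 − 4 = 16.00.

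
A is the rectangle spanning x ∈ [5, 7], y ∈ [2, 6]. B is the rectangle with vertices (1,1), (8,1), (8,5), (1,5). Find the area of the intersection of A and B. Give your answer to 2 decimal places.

6.00

|A∩B|: x∈[5,7], y∈[2,5] → 2·3 = 6.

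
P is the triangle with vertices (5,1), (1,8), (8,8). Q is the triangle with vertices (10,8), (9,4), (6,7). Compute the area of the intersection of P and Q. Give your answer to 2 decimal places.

The intersection is the polygon with vertices (7.1,5.9), (6,7), (7.76,7.44).
By the shoelace formula its area is 1.21.

1.21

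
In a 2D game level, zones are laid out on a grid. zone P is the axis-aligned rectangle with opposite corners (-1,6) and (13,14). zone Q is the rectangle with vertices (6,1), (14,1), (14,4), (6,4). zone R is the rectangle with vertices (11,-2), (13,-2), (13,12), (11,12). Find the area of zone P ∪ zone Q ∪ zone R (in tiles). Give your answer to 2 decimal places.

By inclusion–exclusion:
Individual areas: |zone P| = 112, |zone Q| = 24, |zone R| = 28.
|zone P∩zone Q| = 0 (no overlap).
|zone P∩zone R|: x∈[11,13], y∈[6,12] → 2·6 = 12.
|zone Q∩zone R|: x∈[11,13], y∈[1,4] → 2·3 = 6.
|zone P∩zone Q∩zone R| = 0.
|zone P ∪ zone Q ∪ zone R| = 164 − 18 + 0 = 146.00.

146.00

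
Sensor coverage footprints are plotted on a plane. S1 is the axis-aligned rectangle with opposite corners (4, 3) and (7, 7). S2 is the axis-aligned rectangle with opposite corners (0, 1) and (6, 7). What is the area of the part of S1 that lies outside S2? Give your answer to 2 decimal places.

4.00

|S1∩S2|: x∈[4,6], y∈[3,7] → 2·4 = 8.
|S1| = 12.
|S1 ∖ S2| = |S1| − |S1∩S2| = 12 − 8 = 4.00.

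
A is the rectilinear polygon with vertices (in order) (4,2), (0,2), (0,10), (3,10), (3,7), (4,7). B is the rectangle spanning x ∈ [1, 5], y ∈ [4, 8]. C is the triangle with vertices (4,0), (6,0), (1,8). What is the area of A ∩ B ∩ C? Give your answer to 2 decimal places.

2.00

The intersection is the polygon with vertices (2.5,4), (1,8), (3.5,4).
By the shoelace formula its area is 2.00.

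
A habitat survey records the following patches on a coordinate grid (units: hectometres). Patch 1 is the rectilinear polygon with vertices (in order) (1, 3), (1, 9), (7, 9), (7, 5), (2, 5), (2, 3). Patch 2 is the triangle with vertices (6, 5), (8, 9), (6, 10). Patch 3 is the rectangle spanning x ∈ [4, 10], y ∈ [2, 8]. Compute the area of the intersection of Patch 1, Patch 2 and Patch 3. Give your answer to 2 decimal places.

The intersection is the polygon with vertices (7,7), (6,5), (6,8), (7,8).
By the shoelace formula its area is 2.00.

2.00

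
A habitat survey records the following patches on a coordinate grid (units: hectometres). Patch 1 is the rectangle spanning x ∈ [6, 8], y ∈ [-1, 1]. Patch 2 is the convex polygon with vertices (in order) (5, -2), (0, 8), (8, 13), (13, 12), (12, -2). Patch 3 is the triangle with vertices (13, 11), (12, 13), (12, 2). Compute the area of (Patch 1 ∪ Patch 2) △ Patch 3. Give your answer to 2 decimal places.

135.49

|Patch 1 ∪ Patch 2| = 140.5.
|(Patch 1 ∪ Patch 2) ∩ Patch 3| = 5.2535.
|(Patch 1 ∪ Patch 2) △ Patch 3| = 140.5 + 5.5 − 10.5069 = 135.49.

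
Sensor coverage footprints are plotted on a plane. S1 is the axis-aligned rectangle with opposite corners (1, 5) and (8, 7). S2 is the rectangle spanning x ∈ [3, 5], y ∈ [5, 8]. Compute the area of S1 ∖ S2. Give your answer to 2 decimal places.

10.00

|S1∩S2|: x∈[3,5], y∈[5,7] → 2·2 = 4.
|S1| = 14.
|S1 ∖ S2| = |S1| − |S1∩S2| = 14 − 4 = 10.00.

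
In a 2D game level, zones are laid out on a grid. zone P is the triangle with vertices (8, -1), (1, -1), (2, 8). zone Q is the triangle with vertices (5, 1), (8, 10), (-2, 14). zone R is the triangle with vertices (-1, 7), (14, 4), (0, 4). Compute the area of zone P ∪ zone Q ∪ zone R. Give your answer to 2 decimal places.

By inclusion–exclusion:
Individual areas: |zone P| = 31.5, |zone Q| = 51, |zone R| = 21.
|zone P∩zone Q| = 6.6813.
|zone P∩zone R| = 5.0985.
|zone Q∩zone R| = 6.6286.
|zone P∩zone Q∩zone R| = 2.5774.
|zone P ∪ zone Q ∪ zone R| = 103.5 − 18.4084 + 2.5774 = 87.67.

87.67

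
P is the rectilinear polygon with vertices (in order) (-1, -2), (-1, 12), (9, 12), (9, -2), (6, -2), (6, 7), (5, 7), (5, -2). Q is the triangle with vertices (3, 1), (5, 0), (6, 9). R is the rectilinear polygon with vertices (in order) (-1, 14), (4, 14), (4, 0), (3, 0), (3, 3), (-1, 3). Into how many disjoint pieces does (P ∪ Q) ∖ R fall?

(P ∪ Q) ∖ R is a single connected region.

1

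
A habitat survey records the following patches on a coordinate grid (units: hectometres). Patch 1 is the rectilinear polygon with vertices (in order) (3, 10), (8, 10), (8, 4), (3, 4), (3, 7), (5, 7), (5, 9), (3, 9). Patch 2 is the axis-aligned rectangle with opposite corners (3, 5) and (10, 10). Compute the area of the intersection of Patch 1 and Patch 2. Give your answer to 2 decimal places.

The intersection is the polygon with vertices (8,10), (8,5), (3,5), (3,7), (5,7), (5,9), (3,9), (3,10).
By the shoelace formula its area is 21.00.

21.00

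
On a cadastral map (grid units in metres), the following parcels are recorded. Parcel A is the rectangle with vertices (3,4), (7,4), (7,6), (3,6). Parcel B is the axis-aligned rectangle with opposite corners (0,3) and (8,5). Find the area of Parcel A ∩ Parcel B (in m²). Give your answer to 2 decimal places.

|Parcel A∩Parcel B|: x∈[3,7], y∈[4,5] → 4·1 = 4.

4.00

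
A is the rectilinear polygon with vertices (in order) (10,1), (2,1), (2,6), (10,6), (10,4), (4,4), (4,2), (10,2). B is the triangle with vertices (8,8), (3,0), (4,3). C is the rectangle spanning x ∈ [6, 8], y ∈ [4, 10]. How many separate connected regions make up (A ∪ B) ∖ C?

(A ∪ B) ∖ C splits into 2 disjoint pieces (area 21.4958, area 4).

2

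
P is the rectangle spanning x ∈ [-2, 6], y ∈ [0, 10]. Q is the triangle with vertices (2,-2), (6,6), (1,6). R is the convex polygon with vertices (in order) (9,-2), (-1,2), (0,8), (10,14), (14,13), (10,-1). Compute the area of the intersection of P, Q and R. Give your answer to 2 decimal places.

The intersection is the polygon with vertices (1,6), (6,6), (3.167,0.333), (1.632,0.947).
By the shoelace formula its area is 17.85.

17.85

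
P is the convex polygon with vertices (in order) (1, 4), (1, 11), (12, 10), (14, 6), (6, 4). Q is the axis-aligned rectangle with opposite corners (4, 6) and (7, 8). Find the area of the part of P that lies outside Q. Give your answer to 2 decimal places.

|P| = 71.5, |P∩Q| = 6.
|P ∖ Q| = |P| − |P∩Q| = 71.5 − 6 = 65.50.

65.50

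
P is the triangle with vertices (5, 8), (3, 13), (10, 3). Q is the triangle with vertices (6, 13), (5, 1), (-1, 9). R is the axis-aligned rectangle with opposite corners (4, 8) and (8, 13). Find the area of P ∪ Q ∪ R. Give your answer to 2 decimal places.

56.03

By inclusion–exclusion:
Individual areas: |P| = 7.5, |Q| = 40, |R| = 20.
|P∩Q| = 3.1144.
|P∩R| = 3.2143.
|Q∩R| = 7.8155.
|P∩Q∩R| = 2.6779.
|P ∪ Q ∪ R| = 67.5 − 14.1442 + 2.6779 = 56.03.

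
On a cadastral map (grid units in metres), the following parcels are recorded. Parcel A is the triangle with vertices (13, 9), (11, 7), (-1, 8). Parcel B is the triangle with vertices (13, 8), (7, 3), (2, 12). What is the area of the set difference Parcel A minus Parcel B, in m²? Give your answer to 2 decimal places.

|Parcel A| = 13, |Parcel A∩Parcel B| = 10.0891.
|Parcel A ∖ Parcel B| = |Parcel A| − |Parcel A∩Parcel B| = 13 − 10.0891 = 2.91.

2.91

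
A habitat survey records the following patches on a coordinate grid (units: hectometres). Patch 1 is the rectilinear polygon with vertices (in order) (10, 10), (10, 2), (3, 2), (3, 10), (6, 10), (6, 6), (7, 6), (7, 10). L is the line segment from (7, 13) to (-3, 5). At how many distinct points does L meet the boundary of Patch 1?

The segment meets the boundary at (3,9.8), (3.25,10).

2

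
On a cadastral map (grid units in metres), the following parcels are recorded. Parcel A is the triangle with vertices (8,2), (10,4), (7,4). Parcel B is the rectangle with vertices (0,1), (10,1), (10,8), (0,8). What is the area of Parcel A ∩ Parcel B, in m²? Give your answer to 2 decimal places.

3.00

The intersection is the polygon with vertices (8,2), (7,4), (10,4).
By the shoelace formula its area is 3.00.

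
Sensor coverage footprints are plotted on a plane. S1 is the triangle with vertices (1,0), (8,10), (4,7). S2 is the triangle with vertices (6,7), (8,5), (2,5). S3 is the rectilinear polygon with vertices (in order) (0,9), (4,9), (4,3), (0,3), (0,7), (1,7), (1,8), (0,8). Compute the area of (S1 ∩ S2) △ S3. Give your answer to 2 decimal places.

23.82

|S1 ∩ S2| = 1.9883.
|(S1 ∩ S2) ∩ S3| = 0.5844.
|(S1 ∩ S2) △ S3| = 1.9883 + 23 − 1.1688 = 23.82.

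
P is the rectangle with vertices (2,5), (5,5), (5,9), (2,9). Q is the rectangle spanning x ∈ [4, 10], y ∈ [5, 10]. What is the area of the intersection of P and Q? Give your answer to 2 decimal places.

|P∩Q|: x∈[4,5], y∈[5,9] → 1·4 = 4.

4.00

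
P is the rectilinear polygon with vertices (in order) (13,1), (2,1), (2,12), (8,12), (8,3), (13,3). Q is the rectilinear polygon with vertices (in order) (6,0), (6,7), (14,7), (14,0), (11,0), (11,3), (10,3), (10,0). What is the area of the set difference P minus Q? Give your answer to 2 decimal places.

56.00

|P| = 76, |P∩Q| = 20.
|P ∖ Q| = |P| − |P∩Q| = 76 − 20 = 56.00.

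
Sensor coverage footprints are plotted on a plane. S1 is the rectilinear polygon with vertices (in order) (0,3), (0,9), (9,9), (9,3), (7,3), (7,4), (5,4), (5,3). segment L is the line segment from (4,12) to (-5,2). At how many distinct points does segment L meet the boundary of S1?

2

The segment meets the boundary at (0,7.556), (1.3,9).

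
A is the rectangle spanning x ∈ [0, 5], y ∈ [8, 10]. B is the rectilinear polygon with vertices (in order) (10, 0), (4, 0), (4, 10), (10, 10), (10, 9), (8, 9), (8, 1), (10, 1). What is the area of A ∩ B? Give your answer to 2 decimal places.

2.00

The intersection is the polygon with vertices (5,8), (4,8), (4,10), (5,10).
By the shoelace formula its area is 2.00.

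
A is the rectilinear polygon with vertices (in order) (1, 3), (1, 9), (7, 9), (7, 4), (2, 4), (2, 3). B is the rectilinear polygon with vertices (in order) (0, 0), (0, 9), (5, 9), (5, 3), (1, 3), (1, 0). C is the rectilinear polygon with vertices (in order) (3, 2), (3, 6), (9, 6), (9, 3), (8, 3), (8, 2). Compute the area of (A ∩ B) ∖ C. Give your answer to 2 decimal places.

17.00

|A ∩ B| = 21.
|(A ∩ B) ∩ C| = 4.
|(A ∩ B) ∖ C| = 21 − 4 = 17.00.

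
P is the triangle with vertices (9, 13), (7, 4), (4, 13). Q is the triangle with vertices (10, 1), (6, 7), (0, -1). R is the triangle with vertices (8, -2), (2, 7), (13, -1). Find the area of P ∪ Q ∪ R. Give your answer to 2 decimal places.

68.83

By inclusion–exclusion:
Individual areas: |P| = 22.5, |Q| = 34, |R| = 25.5.
|P∩Q| = 0.9375.
|P∩R| = 0.
|Q∩R| = 12.2353.
|P∩Q∩R| = 0.
|P ∪ Q ∪ R| = 82 − 13.1728 + 0 = 68.83.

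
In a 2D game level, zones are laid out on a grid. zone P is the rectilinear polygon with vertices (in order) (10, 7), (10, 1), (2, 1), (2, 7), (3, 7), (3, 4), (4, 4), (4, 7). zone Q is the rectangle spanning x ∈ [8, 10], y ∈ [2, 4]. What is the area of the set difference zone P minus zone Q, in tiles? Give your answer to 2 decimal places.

41.00

|zone P| = 45, |zone P∩zone Q| = 4.
|zone P ∖ zone Q| = |zone P| − |zone P∩zone Q| = 45 − 4 = 41.00.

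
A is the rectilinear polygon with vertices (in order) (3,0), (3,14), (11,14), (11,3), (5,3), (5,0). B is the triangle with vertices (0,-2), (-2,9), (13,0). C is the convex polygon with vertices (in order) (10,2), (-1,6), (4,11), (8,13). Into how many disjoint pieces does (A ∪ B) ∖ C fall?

2

(A ∪ B) ∖ C splits into 2 disjoint pieces (area 35.4091, area 63.1154).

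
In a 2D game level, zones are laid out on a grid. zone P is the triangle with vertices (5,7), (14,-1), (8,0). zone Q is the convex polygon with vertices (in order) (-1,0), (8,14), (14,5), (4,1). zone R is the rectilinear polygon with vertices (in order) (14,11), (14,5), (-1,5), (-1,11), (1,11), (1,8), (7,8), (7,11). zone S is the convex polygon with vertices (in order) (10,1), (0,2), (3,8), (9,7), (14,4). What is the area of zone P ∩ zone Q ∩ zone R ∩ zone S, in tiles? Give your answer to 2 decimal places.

1.39

The intersection is the polygon with vertices (7.25,5), (5.857,5), (5,7).
By the shoelace formula its area is 1.39.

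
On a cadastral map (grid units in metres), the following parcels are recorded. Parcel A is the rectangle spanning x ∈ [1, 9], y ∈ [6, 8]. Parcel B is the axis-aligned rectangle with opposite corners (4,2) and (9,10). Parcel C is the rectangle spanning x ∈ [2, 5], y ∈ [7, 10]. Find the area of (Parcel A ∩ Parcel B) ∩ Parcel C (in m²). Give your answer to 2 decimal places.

1.00

The region (Parcel A ∩ Parcel B) ∩ Parcel C is the polygon with vertices (4,8), (5,8), (5,7), (4,7).
By the shoelace formula its area is 1.00.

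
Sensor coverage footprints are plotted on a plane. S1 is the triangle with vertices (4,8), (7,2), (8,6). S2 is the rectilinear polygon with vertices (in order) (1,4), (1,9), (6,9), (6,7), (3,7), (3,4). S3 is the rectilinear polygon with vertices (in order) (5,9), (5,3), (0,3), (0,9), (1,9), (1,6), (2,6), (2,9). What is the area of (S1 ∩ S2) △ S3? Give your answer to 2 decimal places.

|S1 ∩ S2| = 0.75.
|(S1 ∩ S2) ∩ S3| = 0.5.
|(S1 ∩ S2) △ S3| = 0.75 + 27 − 1 = 26.75.

26.75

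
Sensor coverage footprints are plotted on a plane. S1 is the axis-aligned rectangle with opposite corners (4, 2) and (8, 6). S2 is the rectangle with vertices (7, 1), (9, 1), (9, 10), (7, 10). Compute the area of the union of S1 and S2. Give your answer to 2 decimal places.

30.00

By inclusion–exclusion:
Individual areas: |S1| = 16, |S2| = 18.
|S1∩S2|: x∈[7,8], y∈[2,6] → 1·4 = 4.
|S1 ∪ S2| = 34 − 4 = 30.00.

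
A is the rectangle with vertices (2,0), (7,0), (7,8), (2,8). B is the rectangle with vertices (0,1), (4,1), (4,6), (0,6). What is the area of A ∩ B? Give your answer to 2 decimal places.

|A∩B|: x∈[2,4], y∈[1,6] → 2·5 = 10.

10.00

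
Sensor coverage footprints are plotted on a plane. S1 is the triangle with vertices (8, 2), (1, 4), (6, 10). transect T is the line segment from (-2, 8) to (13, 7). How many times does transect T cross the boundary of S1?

The segment meets the boundary at (6.644,7.424), (4,7.6).

2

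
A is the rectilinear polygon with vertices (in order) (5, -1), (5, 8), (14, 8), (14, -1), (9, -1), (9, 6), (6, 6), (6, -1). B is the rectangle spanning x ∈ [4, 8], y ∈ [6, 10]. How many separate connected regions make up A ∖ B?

2

A ∖ B splits into 2 disjoint pieces (area 7, area 47).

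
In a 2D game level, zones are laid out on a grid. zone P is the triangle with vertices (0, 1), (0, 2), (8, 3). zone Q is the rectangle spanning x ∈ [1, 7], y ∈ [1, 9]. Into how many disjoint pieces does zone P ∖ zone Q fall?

zone P ∖ zone Q splits into 2 disjoint pieces (area 0.9375, area 0.0625).

2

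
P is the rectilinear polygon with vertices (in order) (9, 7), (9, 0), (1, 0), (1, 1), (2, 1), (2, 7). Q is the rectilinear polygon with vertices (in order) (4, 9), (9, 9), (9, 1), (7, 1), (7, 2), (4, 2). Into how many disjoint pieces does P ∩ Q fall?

P ∩ Q is a single connected region.

1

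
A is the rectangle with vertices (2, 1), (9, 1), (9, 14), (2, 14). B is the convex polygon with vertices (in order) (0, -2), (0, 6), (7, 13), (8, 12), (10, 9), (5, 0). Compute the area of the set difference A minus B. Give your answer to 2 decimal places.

|A| = 91, |A∩B| = 58.5722.
|A ∖ B| = |A| − |A∩B| = 91 − 58.5722 = 32.43.

32.43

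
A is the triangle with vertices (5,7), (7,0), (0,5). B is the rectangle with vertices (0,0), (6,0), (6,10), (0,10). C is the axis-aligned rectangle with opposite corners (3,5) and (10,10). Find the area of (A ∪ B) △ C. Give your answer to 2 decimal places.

66.39

|A ∪ B| = 61.3929.
|(A ∪ B) ∩ C| = 15.
|(A ∪ B) △ C| = 61.3929 + 35 − 30 = 66.39.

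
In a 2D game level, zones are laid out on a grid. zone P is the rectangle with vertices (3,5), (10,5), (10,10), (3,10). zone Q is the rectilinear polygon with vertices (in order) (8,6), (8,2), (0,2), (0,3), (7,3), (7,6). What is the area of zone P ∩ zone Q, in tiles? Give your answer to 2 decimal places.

The intersection is the polygon with vertices (7,5), (7,6), (8,6), (8,5).
By the shoelace formula its area is 1.00.

1.00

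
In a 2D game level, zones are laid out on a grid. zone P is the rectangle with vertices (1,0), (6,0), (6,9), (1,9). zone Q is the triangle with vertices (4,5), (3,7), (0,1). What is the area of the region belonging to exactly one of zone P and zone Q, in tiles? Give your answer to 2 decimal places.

40.00

|zone P| = 45, |zone Q| = 6, |zone P∩zone Q| = 5.5.
|zone P △ zone Q| = |zone P| + |zone Q| − 2·|zone P∩zone Q| = 45 + 6 − 11 = 40.00.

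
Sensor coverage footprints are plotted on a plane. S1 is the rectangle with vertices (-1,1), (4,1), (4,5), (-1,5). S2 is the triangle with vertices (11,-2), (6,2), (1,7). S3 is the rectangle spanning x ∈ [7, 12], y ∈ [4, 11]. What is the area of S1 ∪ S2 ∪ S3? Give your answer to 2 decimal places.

57.27

By inclusion–exclusion:
Individual areas: |S1| = 20, |S2| = 2.5, |S3| = 35.
|S1∩S2| = 0.2278.
|S1∩S3| = 0 (no overlap).
|S2∩S3| = 0.
|S1∩S2∩S3| = 0.
|S1 ∪ S2 ∪ S3| = 57.5 − 0.2278 + 0 = 57.27.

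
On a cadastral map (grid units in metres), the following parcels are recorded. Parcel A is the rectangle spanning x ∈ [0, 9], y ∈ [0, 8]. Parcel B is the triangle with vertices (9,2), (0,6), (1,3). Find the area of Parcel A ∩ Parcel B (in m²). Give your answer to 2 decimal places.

11.50

The intersection is the polygon with vertices (9,2), (1,3), (0,6).
By the shoelace formula its area is 11.50.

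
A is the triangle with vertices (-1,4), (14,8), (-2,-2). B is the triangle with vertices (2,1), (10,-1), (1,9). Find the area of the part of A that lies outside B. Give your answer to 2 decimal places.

|A| = 43, |A∩B| = 12.9915.
|A ∖ B| = |A| − |A∩B| = 43 − 12.9915 = 30.01.

30.01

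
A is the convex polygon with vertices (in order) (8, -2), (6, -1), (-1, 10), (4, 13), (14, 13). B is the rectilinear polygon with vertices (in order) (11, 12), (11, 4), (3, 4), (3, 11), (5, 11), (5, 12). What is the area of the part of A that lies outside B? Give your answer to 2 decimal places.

64.45

|A| = 126, |A∩B| = 61.55.
|A ∖ B| = |A| − |A∩B| = 126 − 61.55 = 64.45.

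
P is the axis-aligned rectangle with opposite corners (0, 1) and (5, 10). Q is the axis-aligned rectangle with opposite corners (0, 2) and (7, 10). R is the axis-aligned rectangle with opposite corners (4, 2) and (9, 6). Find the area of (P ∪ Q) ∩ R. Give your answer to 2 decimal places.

The region (P ∪ Q) ∩ R is the polygon with vertices (7,2), (5,2), (4,2), (4,6), (7,6).
By the shoelace formula its area is 12.00.

12.00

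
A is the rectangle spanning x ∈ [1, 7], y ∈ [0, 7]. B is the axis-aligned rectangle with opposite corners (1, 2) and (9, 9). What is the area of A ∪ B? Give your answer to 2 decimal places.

68.00

By inclusion–exclusion:
Individual areas: |A| = 42, |B| = 56.
|A∩B|: x∈[1,7], y∈[2,7] → 6·5 = 30.
|A ∪ B| = 98 − 30 = 68.00.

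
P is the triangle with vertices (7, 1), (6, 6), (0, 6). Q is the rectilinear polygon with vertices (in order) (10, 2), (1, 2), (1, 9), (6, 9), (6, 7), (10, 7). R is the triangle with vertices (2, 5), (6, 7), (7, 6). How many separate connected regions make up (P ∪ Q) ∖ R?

(P ∪ Q) ∖ R is a single connected region.

1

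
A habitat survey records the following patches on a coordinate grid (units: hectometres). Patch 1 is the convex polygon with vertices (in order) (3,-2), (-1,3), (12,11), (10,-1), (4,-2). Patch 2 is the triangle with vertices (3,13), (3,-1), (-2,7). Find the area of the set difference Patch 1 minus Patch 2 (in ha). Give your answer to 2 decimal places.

80.58

|Patch 1| = 90, |Patch 1∩Patch 2| = 9.4231.
|Patch 1 ∖ Patch 2| = |Patch 1| − |Patch 1∩Patch 2| = 90 − 9.4231 = 80.58.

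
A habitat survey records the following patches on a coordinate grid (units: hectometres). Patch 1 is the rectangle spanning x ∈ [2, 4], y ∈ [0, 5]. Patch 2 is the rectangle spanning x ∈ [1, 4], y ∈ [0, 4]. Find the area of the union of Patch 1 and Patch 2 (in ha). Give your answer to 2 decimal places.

14.00

By inclusion–exclusion:
Individual areas: |Patch 1| = 10, |Patch 2| = 12.
|Patch 1∩Patch 2|: x∈[2,4], y∈[0,4] → 2·4 = 8.
|Patch 1 ∪ Patch 2| = 22 − 8 = 14.00.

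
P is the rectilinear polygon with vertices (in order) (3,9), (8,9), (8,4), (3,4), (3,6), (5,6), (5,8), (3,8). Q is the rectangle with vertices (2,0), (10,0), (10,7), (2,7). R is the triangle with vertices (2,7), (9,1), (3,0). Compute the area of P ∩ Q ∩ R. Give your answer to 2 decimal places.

The intersection is the polygon with vertices (3,4), (3,6), (3.167,6), (5.5,4).
By the shoelace formula its area is 2.67.

2.67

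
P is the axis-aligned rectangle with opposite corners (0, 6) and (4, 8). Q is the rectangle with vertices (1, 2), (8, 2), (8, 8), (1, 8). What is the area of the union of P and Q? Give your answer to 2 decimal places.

44.00

By inclusion–exclusion:
Individual areas: |P| = 8, |Q| = 42.
|P∩Q|: x∈[1,4], y∈[6,8] → 3·2 = 6.
|P ∪ Q| = 50 − 6 = 44.00.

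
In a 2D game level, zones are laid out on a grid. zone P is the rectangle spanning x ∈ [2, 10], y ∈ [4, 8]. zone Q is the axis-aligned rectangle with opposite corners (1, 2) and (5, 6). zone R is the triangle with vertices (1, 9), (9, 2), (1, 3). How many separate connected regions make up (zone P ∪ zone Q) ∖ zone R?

(zone P ∪ zone Q) ∖ zone R splits into 2 disjoint pieces (area 22.2857, area 3).

2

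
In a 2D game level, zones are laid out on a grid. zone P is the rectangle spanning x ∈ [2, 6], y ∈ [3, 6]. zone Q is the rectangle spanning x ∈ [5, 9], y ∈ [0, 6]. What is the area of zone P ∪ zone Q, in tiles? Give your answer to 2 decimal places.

By inclusion–exclusion:
Individual areas: |zone P| = 12, |zone Q| = 24.
|zone P∩zone Q|: x∈[5,6], y∈[3,6] → 1·3 = 3.
|zone P ∪ zone Q| = 36 − 3 = 33.00.

33.00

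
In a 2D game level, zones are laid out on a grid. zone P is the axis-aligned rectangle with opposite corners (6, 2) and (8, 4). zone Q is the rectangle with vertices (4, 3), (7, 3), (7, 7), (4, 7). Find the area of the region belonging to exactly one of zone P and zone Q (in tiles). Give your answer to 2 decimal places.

14.00

|zone P∩zone Q|: x∈[6,7], y∈[3,4] → 1·1 = 1.
|zone P △ zone Q| = |zone P| + |zone Q| − 2·|zone P∩zone Q| = 4 + 12 − 2 = 14.00.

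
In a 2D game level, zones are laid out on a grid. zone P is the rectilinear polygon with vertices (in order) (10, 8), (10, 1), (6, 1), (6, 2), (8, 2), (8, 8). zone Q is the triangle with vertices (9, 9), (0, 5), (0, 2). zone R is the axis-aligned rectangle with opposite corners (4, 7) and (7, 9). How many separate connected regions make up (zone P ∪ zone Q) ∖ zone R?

3

(zone P ∪ zone Q) ∖ zone R splits into 3 disjoint pieces (area 16, area 11.5714, area 0.6667).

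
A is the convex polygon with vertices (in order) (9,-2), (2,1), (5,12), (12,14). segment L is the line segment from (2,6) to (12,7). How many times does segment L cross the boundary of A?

2

The segment meets the boundary at (10.662,6.866), (3.402,6.14).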